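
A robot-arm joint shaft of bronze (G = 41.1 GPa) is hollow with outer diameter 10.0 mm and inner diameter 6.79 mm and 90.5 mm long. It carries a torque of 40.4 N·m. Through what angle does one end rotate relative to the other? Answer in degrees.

J = π(d_o⁴ − d_i⁴)/32 = π(0.0100⁴ − 0.00679⁴)/32 = 7.731×10^-10 m⁴.
θ = T·L/(G·J) = 40.40 × 0.0905 / (41.1×10⁹ × 7.731×10^-10) = 0.1151 rad.

6.59°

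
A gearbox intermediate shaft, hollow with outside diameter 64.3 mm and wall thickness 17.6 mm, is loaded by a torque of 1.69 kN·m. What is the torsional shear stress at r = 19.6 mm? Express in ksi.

J = π(d_o⁴ − d_i⁴)/32 = π(0.0643⁴ − 0.0291⁴)/32 = 1.608×10^-6 m⁴.
Shear stress varies linearly with radius: τ = T·r/J = 1690 × 0.0196 / 1.608×10^-6 = 2.060×10^7 Pa.

2.99 ksi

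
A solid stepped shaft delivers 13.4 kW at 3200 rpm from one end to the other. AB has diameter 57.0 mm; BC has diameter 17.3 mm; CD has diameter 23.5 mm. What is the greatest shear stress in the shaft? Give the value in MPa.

ω = 2π·3200/60 = 335.1 rad/s, so T = P/ω = 13.4×10³ / 335.1 = 39.99 N·m.
Under the same torque, τ_max = 16T/(πd³) is largest where d is smallest — segment BC (d = 17.3 mm).
τ_max = 16·39.99/(π·(0.0173)³) = 3.933×10^7 Pa.

39.3 MPa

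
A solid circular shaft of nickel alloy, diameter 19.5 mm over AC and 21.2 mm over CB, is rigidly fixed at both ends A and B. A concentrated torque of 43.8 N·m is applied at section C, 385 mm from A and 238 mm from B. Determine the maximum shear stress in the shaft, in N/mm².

16.2 N/mm²

Compatibility: T_A·a/J_AC = T_B·b/J_CB with T_A + T_B = T₀.
J_AC = 1.42×10^-8 m⁴, J_CB = 1.98×10^-8 m⁴, so T_A = T₀·(J_AC/a)/((J_AC/a)+(J_CB/b)) = 13.44 N·m, T_B = 30.36 N·m.
τ in each portion: τ_AC = 9.23×10^6 Pa, τ_CB = 1.62×10^7 Pa; maximum is in CB.
τ_max = T_CB·r/J = 30.36·0.0106/1.98×10^-8 = 1.623×10^7 Pa.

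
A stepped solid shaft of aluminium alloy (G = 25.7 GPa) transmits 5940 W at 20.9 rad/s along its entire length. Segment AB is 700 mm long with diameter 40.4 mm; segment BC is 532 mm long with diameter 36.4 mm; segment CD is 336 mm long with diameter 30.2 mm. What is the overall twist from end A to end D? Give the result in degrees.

6.26°

ω = 20.9 rad/s, so T = P/ω = 5940 / 20.90 = 284.2 N·m.
J_AB = π(0.0404)⁴/32 = 2.62×10^-7 m⁴; J_BC = π(0.0364)⁴/32 = 1.72×10^-7 m⁴; J_CD = π(0.0302)⁴/32 = 8.17×10^-8 m⁴.
θ = (T/G)·Σ L_i/J_i = (284.2/25.7×10⁹)·(0.700/2.62×10^-7 + 0.532/1.72×10^-7 + 0.336/8.17×10^-8) = 0.1092 rad.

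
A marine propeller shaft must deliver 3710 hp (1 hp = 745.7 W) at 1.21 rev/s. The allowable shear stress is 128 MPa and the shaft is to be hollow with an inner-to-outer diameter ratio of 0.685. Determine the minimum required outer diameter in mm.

265 mm

ω = 2π·1.21 = 7.603 rad/s, so T = P/ω = 3710×745.7 / 7.603 = 363900 N·m.
For a hollow shaft with d_i/d_o = 0.685: τ_max = 16T/(π d_o³ (1−k⁴)), so d_o = [16T/(π τ_allow (1−k⁴))]^(1/3) = [16·363900/(π·1.28×10^8·0.7798)]^(1/3) = 0.2648 m.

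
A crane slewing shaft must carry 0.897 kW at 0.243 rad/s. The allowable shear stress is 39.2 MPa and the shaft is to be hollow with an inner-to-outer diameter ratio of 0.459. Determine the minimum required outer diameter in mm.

ω = 0.243 rad/s, so T = P/ω = 0.897×10³ / 0.2430 = 3691 N·m.
For a hollow shaft with d_i/d_o = 0.459: τ_max = 16T/(π d_o³ (1−k⁴)), so d_o = [16T/(π τ_allow (1−k⁴))]^(1/3) = [16·3691/(π·3.92×10^7·0.9556)]^(1/3) = 0.07947 m.

79.5 mm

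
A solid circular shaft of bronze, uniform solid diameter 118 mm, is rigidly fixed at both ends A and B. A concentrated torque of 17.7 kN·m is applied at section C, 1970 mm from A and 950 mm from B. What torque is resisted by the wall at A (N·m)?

With uniform GJ and both ends fixed, compatibility θ_AC = θ_CB gives T_A·a = T_B·b, together with T_A + T_B = T₀.
T_A = T₀·b/(a+b) = 17700·950/2920 = 5759 N·m; T_B = 11940 N·m.

5760 N·m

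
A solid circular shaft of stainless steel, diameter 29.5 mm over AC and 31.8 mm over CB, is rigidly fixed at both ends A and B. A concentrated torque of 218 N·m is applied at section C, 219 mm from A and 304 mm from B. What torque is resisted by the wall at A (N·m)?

111 N·m

Compatibility: T_A·a/J_AC = T_B·b/J_CB with T_A + T_B = T₀.
J_AC = 7.44×10^-8 m⁴, J_CB = 1.00×10^-7 m⁴, so T_A = T₀·(J_AC/a)/((J_AC/a)+(J_CB/b)) = 110.5 N·m, T_B = 107.5 N·m.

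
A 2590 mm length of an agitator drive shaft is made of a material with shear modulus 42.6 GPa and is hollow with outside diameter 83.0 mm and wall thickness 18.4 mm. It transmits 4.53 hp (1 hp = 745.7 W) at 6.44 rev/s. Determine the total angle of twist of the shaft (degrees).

ω = 2π·6.44 = 40.46 rad/s, so T = P/ω = 4.53×745.7 / 40.46 = 83.48 N·m.
J = π(d_o⁴ − d_i⁴)/32 = π(0.0830⁴ − 0.0462⁴)/32 = 4.212×10^-6 m⁴.
θ = T·L/(G·J) = 83.48 × 2.59 / (42.6×10⁹ × 4.212×10^-6) = 1.205×10^-3 rad.

0.0690°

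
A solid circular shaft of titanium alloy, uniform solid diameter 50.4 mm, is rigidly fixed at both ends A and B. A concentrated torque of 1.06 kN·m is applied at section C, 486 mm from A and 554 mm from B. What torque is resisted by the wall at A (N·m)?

With uniform GJ and both ends fixed, compatibility θ_AC = θ_CB gives T_A·a = T_B·b, together with T_A + T_B = T₀.
T_A = T₀·b/(a+b) = 1060·554/1040 = 564.7 N·m; T_B = 495.3 N·m.

565 N·m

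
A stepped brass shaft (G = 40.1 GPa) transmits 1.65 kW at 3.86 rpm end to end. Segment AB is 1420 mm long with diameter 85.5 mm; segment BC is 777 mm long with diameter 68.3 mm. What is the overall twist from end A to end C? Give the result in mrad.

ω = 2π·3.86/60 = 0.4042 rad/s, so T = P/ω = 1.65×10³ / 0.4042 = 4082 N·m.
J_AB = π(0.0855)⁴/32 = 5.25×10^-6 m⁴; J_BC = π(0.0683)⁴/32 = 2.14×10^-6 m⁴.
θ = (T/G)·Σ L_i/J_i = (4082/40.1×10⁹)·(1.42/5.25×10^-6 + 0.777/2.14×10^-6) = 0.06457 rad.

64.6 mrad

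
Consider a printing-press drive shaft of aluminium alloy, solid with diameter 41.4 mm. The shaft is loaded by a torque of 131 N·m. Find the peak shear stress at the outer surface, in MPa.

9.40 MPa

J = πd⁴/32 = π(0.0414)⁴/32 = 2.884×10^-7 m⁴.
τ_max = T·r/J = 131.0 × 0.0207 / 2.884×10^-7 = 9.402×10^6 Pa.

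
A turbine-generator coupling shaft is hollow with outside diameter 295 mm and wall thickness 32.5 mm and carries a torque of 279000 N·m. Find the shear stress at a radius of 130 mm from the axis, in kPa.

J = π(d_o⁴ − d_i⁴)/32 = π(0.295⁴ − 0.230⁴)/32 = 4.688×10^-4 m⁴.
Shear stress varies linearly with radius: τ = T·r/J = 279000 × 0.130 / 4.688×10^-4 = 7.737×10^7 Pa.

77400 kPa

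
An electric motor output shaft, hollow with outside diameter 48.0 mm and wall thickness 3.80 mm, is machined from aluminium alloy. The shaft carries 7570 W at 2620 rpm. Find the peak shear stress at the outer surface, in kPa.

2550 kPa

ω = 2π·2620/60 = 274.4 rad/s, so T = P/ω = 7570 / 274.4 = 27.59 N·m.
J = π(d_o⁴ − d_i⁴)/32 = π(0.0480⁴ − 0.0404⁴)/32 = 2.596×10^-7 m⁴.
τ_max = T·r/J = 27.59 × 0.0240 / 2.596×10^-7 = 2.551×10^6 Pa.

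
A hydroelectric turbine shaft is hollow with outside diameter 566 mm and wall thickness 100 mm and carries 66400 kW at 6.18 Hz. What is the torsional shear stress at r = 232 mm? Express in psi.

6920 psi

ω = 2π·6.18 = 38.83 rad/s, so T = P/ω = 66400×10³ / 38.83 = 1.710e6 N·m.
J = π(d_o⁴ − d_i⁴)/32 = π(0.566⁴ − 0.366⁴)/32 = 8.314×10^-3 m⁴.
Shear stress varies linearly with radius: τ = T·r/J = 1.710e6 × 0.232 / 8.314×10^-3 = 4.772×10^7 Pa.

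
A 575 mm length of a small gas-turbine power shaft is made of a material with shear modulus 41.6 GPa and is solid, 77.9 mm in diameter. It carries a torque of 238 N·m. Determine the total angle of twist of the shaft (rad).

9.10e-4 rad

J = πd⁴/32 = π(0.0779)⁴/32 = 3.615×10^-6 m⁴.
θ = T·L/(G·J) = 238.0 × 0.575 / (41.6×10⁹ × 3.615×10^-6) = 9.099×10^-4 rad.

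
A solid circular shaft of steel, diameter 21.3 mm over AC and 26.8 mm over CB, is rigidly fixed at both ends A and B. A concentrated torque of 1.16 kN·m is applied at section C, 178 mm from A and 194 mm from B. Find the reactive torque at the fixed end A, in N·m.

Compatibility: T_A·a/J_AC = T_B·b/J_CB with T_A + T_B = T₀.
J_AC = 2.02×10^-8 m⁴, J_CB = 5.06×10^-8 m⁴, so T_A = T₀·(J_AC/a)/((J_AC/a)+(J_CB/b)) = 351.6 N·m, T_B = 808.4 N·m.

352 N·m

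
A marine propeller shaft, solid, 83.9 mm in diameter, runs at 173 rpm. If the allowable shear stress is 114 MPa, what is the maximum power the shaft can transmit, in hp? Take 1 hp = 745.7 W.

J = πd⁴/32 = π(0.0839)⁴/32 = 4.865×10^-6 m⁴.
T_max = τ_allow·J/r = 1.14×10^8 × 4.865×10^-6 / 0.0420 = 13220 N·m.
ω = 2π·173/60 = 18.12 rad/s, so P_max = T_max·ω = 2.395×10^5 W.

321 hp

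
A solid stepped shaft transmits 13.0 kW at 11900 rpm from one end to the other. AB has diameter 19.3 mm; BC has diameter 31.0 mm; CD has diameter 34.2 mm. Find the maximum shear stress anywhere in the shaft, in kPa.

ω = 2π·11900/60 = 1246 rad/s, so T = P/ω = 13.0×10³ / 1246 = 10.43 N·m.
Under the same torque, τ_max = 16T/(πd³) is largest where d is smallest — segment AB (d = 19.3 mm).
τ_max = 16·10.43/(π·(0.0193)³) = 7.390×10^6 Pa.

7390 kPa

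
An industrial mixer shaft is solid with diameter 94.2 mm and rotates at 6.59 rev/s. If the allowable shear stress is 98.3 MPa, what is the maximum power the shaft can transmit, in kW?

668 kW

J = πd⁴/32 = π(0.0942)⁴/32 = 7.730×10^-6 m⁴.
T_max = τ_allow·J/r = 9.83×10^7 × 7.730×10^-6 / 0.0471 = 16130 N·m.
ω = 2π·6.59 = 41.41 rad/s, so P_max = T_max·ω = 6.680×10^5 W.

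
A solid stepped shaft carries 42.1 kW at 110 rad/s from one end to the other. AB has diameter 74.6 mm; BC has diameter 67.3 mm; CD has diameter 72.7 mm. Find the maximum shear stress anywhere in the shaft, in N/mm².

6.39 N/mm²

ω = 110 rad/s, so T = P/ω = 42.1×10³ / 110.0 = 382.7 N·m.
Under the same torque, τ_max = 16T/(πd³) is largest where d is smallest — segment BC (d = 67.3 mm).
τ_max = 16·382.7/(π·(0.0673)³) = 6.395×10^6 Pa.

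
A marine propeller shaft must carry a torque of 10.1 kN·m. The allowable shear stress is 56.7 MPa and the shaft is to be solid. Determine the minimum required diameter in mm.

For a solid shaft τ_max = 16T/(πd³), so d = (16T/(π τ_allow))^(1/3) = (16·10100/(π·5.67×10^7))^(1/3) = 0.09681 m.

96.8 mm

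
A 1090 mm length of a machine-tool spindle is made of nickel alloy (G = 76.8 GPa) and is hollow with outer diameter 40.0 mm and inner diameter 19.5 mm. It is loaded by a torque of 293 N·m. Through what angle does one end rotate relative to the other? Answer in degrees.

J = π(d_o⁴ − d_i⁴)/32 = π(0.0400⁴ − 0.0195⁴)/32 = 2.371×10^-7 m⁴.
θ = T·L/(G·J) = 293.0 × 1.09 / (76.8×10⁹ × 2.371×10^-7) = 0.01754 rad.

1.00°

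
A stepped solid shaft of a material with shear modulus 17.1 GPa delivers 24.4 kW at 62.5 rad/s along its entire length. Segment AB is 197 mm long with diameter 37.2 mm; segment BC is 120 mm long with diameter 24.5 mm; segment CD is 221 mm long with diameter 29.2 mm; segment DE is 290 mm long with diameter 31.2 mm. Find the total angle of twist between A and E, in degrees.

13.9°

ω = 62.5 rad/s, so T = P/ω = 24.4×10³ / 62.50 = 390.4 N·m.
J_AB = π(0.0372)⁴/32 = 1.88×10^-7 m⁴; J_BC = π(0.0245)⁴/32 = 3.54×10^-8 m⁴; J_CD = π(0.0292)⁴/32 = 7.14×10^-8 m⁴; J_DE = π(0.0312)⁴/32 = 9.30×10^-8 m⁴.
θ = (T/G)·Σ L_i/J_i = (390.4/17.1×10⁹)·(0.197/1.88×10^-7 + 0.120/3.54×10^-8 + 0.221/7.14×10^-8 + 0.290/9.30×10^-8) = 0.2432 rad.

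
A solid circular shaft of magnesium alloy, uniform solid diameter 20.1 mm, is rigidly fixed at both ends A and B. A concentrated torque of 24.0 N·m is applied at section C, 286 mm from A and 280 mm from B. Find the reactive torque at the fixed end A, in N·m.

With uniform GJ and both ends fixed, compatibility θ_AC = θ_CB gives T_A·a = T_B·b, together with T_A + T_B = T₀.
T_A = T₀·b/(a+b) = 24.00·280/566.0 = 11.87 N·m; T_B = 12.13 N·m.

11.9 N·m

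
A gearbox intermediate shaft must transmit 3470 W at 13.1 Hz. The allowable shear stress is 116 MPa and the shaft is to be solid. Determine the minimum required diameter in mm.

ω = 2π·13.1 = 82.31 rad/s, so T = P/ω = 3470 / 82.31 = 42.16 N·m.
For a solid shaft τ_max = 16T/(πd³), so d = (16T/(π τ_allow))^(1/3) = (16·42.16/(π·1.16×10^8))^(1/3) = 0.01228 m.

12.3 mm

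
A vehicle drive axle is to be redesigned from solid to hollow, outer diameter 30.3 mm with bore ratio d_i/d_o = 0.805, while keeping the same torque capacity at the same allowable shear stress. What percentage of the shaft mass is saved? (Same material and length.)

Equal τ_max and T ⇒ the solid shaft needs d_s³ = d_o³(1−k⁴), so d_s = 30.3·(1−0.805⁴)^(1/3) = 25.27 mm.
Area ratio A_h/A_s = d_o²(1−k²)/d_s² = (1−k²)/(1−k⁴)^(2/3) = 0.5061.
Mass saving = 1 − 0.5061 = 49.4 %.

49.4 %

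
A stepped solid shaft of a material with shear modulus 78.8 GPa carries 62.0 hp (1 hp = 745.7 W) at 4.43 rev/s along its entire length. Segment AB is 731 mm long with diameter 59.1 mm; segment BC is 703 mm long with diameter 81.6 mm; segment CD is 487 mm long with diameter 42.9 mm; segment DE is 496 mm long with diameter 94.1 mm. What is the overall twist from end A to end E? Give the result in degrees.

2.78°

ω = 2π·4.43 = 27.83 rad/s, so T = P/ω = 62.0×745.7 / 27.83 = 1661 N·m.
J_AB = π(0.0591)⁴/32 = 1.20×10^-6 m⁴; J_BC = π(0.0816)⁴/32 = 4.35×10^-6 m⁴; J_CD = π(0.0429)⁴/32 = 3.33×10^-7 m⁴; J_DE = π(0.0941)⁴/32 = 7.70×10^-6 m⁴.
θ = (T/G)·Σ L_i/J_i = (1661/78.8×10⁹)·(0.731/1.20×10^-6 + 0.703/4.35×10^-6 + 0.487/3.33×10^-7 + 0.496/7.70×10^-6) = 0.04850 rad.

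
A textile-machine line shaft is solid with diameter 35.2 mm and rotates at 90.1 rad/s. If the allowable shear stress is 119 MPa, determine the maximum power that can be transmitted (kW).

91.8 kW

J = πd⁴/32 = π(0.0352)⁴/32 = 1.507×10^-7 m⁴.
T_max = τ_allow·J/r = 1.19×10^8 × 1.507×10^-7 / 0.0176 = 1019 N·m.
ω = 90.1 rad/s, so P_max = T_max·ω = 9.182×10^4 W.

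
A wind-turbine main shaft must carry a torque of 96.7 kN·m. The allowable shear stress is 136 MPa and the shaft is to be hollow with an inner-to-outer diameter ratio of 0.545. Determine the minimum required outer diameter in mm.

158 mm

For a hollow shaft with d_i/d_o = 0.545: τ_max = 16T/(π d_o³ (1−k⁴)), so d_o = [16T/(π τ_allow (1−k⁴))]^(1/3) = [16·96700/(π·1.36×10^8·0.9118)]^(1/3) = 0.1584 m.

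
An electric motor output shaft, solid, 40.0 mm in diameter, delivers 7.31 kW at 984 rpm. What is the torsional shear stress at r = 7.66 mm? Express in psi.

ω = 2π·984/60 = 103.0 rad/s, so T = P/ω = 7.31×10³ / 103.0 = 70.94 N·m.
J = πd⁴/32 = π(0.0400)⁴/32 = 2.513×10^-7 m⁴.
Shear stress varies linearly with radius: τ = T·r/J = 70.94 × 0.00766 / 2.513×10^-7 = 2.162×10^6 Pa.

314 psi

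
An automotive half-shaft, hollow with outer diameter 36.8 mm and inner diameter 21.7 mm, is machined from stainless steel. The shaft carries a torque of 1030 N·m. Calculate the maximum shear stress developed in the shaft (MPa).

120 MPa

J = π(d_o⁴ − d_i⁴)/32 = π(0.0368⁴ − 0.0217⁴)/32 = 1.583×10^-7 m⁴.
τ_max = T·r/J = 1030 × 0.0184 / 1.583×10^-7 = 1.197×10^8 Pa.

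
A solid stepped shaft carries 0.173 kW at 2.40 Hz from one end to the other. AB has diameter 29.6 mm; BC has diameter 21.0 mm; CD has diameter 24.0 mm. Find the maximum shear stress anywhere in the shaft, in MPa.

6.31 MPa

ω = 2π·2.40 = 15.08 rad/s, so T = P/ω = 0.173×10³ / 15.08 = 11.47 N·m.
Under the same torque, τ_max = 16T/(πd³) is largest where d is smallest — segment BC (d = 21.0 mm).
τ_max = 16·11.47/(π·(0.0210)³) = 6.309×10^6 Pa.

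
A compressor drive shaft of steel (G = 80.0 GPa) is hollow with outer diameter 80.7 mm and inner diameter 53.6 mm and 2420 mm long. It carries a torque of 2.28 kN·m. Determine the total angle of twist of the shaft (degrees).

J = π(d_o⁴ − d_i⁴)/32 = π(0.0807⁴ − 0.0536⁴)/32 = 3.354×10^-6 m⁴.
θ = T·L/(G·J) = 2280 × 2.42 / (80.0×10⁹ × 3.354×10^-6) = 0.02057 rad.

1.18°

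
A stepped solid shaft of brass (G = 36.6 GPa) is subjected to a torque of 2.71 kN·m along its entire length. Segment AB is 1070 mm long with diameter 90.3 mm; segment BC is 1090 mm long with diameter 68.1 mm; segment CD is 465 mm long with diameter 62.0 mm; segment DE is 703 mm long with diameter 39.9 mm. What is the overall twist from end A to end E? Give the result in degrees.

16.2°

J_AB = π(0.0903)⁴/32 = 6.53×10^-6 m⁴; J_BC = π(0.0681)⁴/32 = 2.11×10^-6 m⁴; J_CD = π(0.0620)⁴/32 = 1.45×10^-6 m⁴; J_DE = π(0.0399)⁴/32 = 2.49×10^-7 m⁴.
θ = (T/G)·Σ L_i/J_i = (2710/36.6×10⁹)·(1.07/6.53×10^-6 + 1.09/2.11×10^-6 + 0.465/1.45×10^-6 + 0.703/2.49×10^-7) = 0.2833 rad.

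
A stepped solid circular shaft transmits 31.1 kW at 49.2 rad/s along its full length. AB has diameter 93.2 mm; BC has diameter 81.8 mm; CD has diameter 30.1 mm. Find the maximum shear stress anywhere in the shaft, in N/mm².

118 N/mm²

ω = 49.2 rad/s, so T = P/ω = 31.1×10³ / 49.20 = 632.1 N·m.
Under the same torque, τ_max = 16T/(πd³) is largest where d is smallest — segment CD (d = 30.1 mm).
τ_max = 16·632.1/(π·(0.0301)³) = 1.180×10^8 Pa.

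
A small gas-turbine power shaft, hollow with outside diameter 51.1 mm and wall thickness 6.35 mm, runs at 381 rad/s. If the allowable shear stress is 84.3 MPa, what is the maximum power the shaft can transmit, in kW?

573 kW

J = π(d_o⁴ − d_i⁴)/32 = π(0.0511⁴ − 0.0384⁴)/32 = 4.559×10^-7 m⁴.
T_max = τ_allow·J/r = 8.43×10^7 × 4.559×10^-7 / 0.0255 = 1504 N·m.
ω = 381 rad/s, so P_max = T_max·ω = 5.731×10^5 W.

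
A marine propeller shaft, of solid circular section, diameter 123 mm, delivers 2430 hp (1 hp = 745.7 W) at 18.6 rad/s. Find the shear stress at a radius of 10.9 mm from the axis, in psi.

6850 psi

ω = 18.6 rad/s, so T = P/ω = 2430×745.7 / 18.60 = 97420 N·m.
J = πd⁴/32 = π(0.123)⁴/32 = 2.247×10^-5 m⁴.
Shear stress varies linearly with radius: τ = T·r/J = 97420 × 0.0109 / 2.247×10^-5 = 4.726×10^7 Pa.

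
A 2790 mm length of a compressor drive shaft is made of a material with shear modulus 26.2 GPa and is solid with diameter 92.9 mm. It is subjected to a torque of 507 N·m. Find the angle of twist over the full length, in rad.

0.00738 rad

J = πd⁴/32 = π(0.0929)⁴/32 = 7.312×10^-6 m⁴.
θ = T·L/(G·J) = 507.0 × 2.79 / (26.2×10⁹ × 7.312×10^-6) = 7.383×10^-3 rad.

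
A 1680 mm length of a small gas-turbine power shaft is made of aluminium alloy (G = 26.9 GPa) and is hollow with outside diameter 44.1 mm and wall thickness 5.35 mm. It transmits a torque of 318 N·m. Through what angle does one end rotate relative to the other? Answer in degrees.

J = π(d_o⁴ − d_i⁴)/32 = π(0.0441⁴ − 0.0334⁴)/32 = 2.491×10^-7 m⁴.
θ = T·L/(G·J) = 318.0 × 1.68 / (26.9×10⁹ × 2.491×10^-7) = 0.07971 rad.

4.57°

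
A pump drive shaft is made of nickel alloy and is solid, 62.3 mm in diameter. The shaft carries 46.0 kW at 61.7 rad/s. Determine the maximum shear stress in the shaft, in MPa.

ω = 61.7 rad/s, so T = P/ω = 46.0×10³ / 61.70 = 745.5 N·m.
J = πd⁴/32 = π(0.0623)⁴/32 = 1.479×10^-6 m⁴.
τ_max = T·r/J = 745.5 × 0.0311 / 1.479×10^-6 = 1.570×10^7 Pa.

15.7 MPa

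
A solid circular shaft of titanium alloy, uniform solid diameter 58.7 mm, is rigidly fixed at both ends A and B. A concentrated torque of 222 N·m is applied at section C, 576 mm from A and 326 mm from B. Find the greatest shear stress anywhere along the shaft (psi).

With uniform GJ and both ends fixed, compatibility θ_AC = θ_CB gives T_A·a = T_B·b, together with T_A + T_B = T₀.
T_A = T₀·b/(a+b) = 222.0·326/902.0 = 80.24 N·m; T_B = 141.8 N·m.
τ in each portion: τ_AC = 2.02×10^6 Pa, τ_CB = 3.57×10^6 Pa; maximum is in CB.
τ_max = T_CB·r/J = 141.8·0.0294/1.17×10^-6 = 3.570×10^6 Pa.

518 psi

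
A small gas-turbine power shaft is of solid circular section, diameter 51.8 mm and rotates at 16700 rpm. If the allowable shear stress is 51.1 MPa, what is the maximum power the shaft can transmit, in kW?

J = πd⁴/32 = π(0.0518)⁴/32 = 7.068×10^-7 m⁴.
T_max = τ_allow·J/r = 5.11×10^7 × 7.068×10^-7 / 0.0259 = 1395 N·m.
ω = 2π·16700/60 = 1749 rad/s, so P_max = T_max·ω = 2.439×10^6 W.

2440 kW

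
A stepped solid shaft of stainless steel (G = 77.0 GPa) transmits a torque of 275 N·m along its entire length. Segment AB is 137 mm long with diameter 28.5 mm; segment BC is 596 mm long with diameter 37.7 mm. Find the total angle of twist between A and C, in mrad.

18.3 mrad

J_AB = π(0.0285)⁴/32 = 6.48×10^-8 m⁴; J_BC = π(0.0377)⁴/32 = 1.98×10^-7 m⁴.
θ = (T/G)·Σ L_i/J_i = (275.0/77.0×10⁹)·(0.137/6.48×10^-8 + 0.596/1.98×10^-7) = 0.01829 rad.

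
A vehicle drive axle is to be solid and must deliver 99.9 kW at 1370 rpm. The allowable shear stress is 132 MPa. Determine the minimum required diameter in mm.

30.0 mm

ω = 2π·1370/60 = 143.5 rad/s, so T = P/ω = 99.9×10³ / 143.5 = 696.3 N·m.
For a solid shaft τ_max = 16T/(πd³), so d = (16T/(π τ_allow))^(1/3) = (16·696.3/(π·1.32×10^8))^(1/3) = 0.02995 m.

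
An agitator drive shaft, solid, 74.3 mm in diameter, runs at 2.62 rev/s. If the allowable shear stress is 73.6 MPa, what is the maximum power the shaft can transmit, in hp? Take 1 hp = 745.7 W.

131 hp

J = πd⁴/32 = π(0.0743)⁴/32 = 2.992×10^-6 m⁴.
T_max = τ_allow·J/r = 7.36×10^7 × 2.992×10^-6 / 0.0371 = 5928 N·m.
ω = 2π·2.62 = 16.46 rad/s, so P_max = T_max·ω = 9.758×10^4 W.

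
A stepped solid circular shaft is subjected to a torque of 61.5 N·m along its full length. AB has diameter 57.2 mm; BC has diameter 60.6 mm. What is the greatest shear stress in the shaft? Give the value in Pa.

Under the same torque, τ_max = 16T/(πd³) is largest where d is smallest — segment AB (d = 57.2 mm).
τ_max = 16·61.50/(π·(0.0572)³) = 1.674×10^6 Pa.

1.67e6 Pa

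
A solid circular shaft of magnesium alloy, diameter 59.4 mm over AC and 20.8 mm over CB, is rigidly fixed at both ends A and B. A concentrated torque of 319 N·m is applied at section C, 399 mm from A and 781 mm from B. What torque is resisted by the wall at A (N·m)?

Compatibility: T_A·a/J_AC = T_B·b/J_CB with T_A + T_B = T₀.
J_AC = 1.22×10^-6 m⁴, J_CB = 1.84×10^-8 m⁴, so T_A = T₀·(J_AC/a)/((J_AC/a)+(J_CB/b)) = 316.6 N·m, T_B = 2.432 N·m.

317 N·m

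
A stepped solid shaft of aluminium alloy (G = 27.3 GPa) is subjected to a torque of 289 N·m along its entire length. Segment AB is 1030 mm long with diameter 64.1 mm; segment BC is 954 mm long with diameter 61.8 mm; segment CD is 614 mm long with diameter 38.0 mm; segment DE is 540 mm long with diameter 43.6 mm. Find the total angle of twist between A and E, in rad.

J_AB = π(0.0641)⁴/32 = 1.66×10^-6 m⁴; J_BC = π(0.0618)⁴/32 = 1.43×10^-6 m⁴; J_CD = π(0.0380)⁴/32 = 2.05×10^-7 m⁴; J_DE = π(0.0436)⁴/32 = 3.55×10^-7 m⁴.
θ = (T/G)·Σ L_i/J_i = (289.0/27.3×10⁹)·(1.03/1.66×10^-6 + 0.954/1.43×10^-6 + 0.614/2.05×10^-7 + 0.540/3.55×10^-7) = 0.06150 rad.

0.0615 rad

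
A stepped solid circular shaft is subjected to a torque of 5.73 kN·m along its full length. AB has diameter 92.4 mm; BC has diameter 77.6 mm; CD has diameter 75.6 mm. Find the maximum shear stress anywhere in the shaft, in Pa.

Under the same torque, τ_max = 16T/(πd³) is largest where d is smallest — segment CD (d = 75.6 mm).
τ_max = 16·5730/(π·(0.0756)³) = 6.754×10^7 Pa.

6.75e7 Pa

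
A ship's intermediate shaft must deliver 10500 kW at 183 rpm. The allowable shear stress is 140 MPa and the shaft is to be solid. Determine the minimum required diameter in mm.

ω = 2π·183/60 = 19.16 rad/s, so T = P/ω = 10500×10³ / 19.16 = 547900 N·m.
For a solid shaft τ_max = 16T/(πd³), so d = (16T/(π τ_allow))^(1/3) = (16·547900/(π·1.40×10^8))^(1/3) = 0.2711 m.

271 mm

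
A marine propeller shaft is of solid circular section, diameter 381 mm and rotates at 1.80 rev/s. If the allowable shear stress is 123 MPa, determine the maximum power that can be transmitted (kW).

J = πd⁴/32 = π(0.381)⁴/32 = 2.069×10^-3 m⁴.
T_max = τ_allow·J/r = 1.23×10^8 × 2.069×10^-3 / 0.191 = 1.336e6 N·m.
ω = 2π·1.80 = 11.31 rad/s, so P_max = T_max·ω = 1.511×10^7 W.

15100 kW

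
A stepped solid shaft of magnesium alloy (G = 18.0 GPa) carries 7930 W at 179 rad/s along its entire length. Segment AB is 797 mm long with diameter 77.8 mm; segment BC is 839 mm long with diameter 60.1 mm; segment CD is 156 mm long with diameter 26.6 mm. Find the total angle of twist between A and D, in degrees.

0.571°

ω = 179 rad/s, so T = P/ω = 7930 / 179.0 = 44.30 N·m.
J_AB = π(0.0778)⁴/32 = 3.60×10^-6 m⁴; J_BC = π(0.0601)⁴/32 = 1.28×10^-6 m⁴; J_CD = π(0.0266)⁴/32 = 4.92×10^-8 m⁴.
θ = (T/G)·Σ L_i/J_i = (44.30/18.0×10⁹)·(0.797/3.60×10^-6 + 0.839/1.28×10^-6 + 0.156/4.92×10^-8) = 9.969×10^-3 rad.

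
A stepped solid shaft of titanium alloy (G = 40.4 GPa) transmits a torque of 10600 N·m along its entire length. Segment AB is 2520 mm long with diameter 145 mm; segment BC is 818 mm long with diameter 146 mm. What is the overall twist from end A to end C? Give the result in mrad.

J_AB = π(0.145)⁴/32 = 4.34×10^-5 m⁴; J_BC = π(0.146)⁴/32 = 4.46×10^-5 m⁴.
θ = (T/G)·Σ L_i/J_i = (10600/40.4×10⁹)·(2.52/4.34×10^-5 + 0.818/4.46×10^-5) = 0.02005 rad.

20.0 mrad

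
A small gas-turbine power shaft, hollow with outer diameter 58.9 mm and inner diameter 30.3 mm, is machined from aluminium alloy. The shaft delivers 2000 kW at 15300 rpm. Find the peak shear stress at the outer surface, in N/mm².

33.5 N/mm²

ω = 2π·15300/60 = 1602 rad/s, so T = P/ω = 2000×10³ / 1602 = 1248 N·m.
J = π(d_o⁴ − d_i⁴)/32 = π(0.0589⁴ − 0.0303⁴)/32 = 1.099×10^-6 m⁴.
τ_max = T·r/J = 1248 × 0.0295 / 1.099×10^-6 = 3.346×10^7 Pa.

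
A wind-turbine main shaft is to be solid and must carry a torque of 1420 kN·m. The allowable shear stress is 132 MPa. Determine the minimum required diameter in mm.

380 mm

For a solid shaft τ_max = 16T/(πd³), so d = (16T/(π τ_allow))^(1/3) = (16·1.420e6/(π·1.32×10^8))^(1/3) = 0.3798 m.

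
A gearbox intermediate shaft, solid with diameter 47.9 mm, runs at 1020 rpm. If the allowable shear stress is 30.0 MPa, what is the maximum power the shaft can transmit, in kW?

69.1 kW

J = πd⁴/32 = π(0.0479)⁴/32 = 5.168×10^-7 m⁴.
T_max = τ_allow·J/r = 3.00×10^7 × 5.168×10^-7 / 0.0239 = 647.4 N·m.
ω = 2π·1020/60 = 106.8 rad/s, so P_max = T_max·ω = 6.915×10^4 W.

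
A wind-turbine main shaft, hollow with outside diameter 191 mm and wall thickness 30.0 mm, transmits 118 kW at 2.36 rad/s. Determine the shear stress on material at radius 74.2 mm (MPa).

ω = 2.36 rad/s, so T = P/ω = 118×10³ / 2.360 = 50000 N·m.
J = π(d_o⁴ − d_i⁴)/32 = π(0.191⁴ − 0.131⁴)/32 = 1.017×10^-4 m⁴.
Shear stress varies linearly with radius: τ = T·r/J = 50000 × 0.0742 / 1.017×10^-4 = 3.646×10^7 Pa.

36.5 MPa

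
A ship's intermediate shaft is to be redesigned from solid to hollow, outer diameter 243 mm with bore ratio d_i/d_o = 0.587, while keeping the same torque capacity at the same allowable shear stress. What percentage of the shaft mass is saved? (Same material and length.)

28.7 %

Equal τ_max and T ⇒ the solid shaft needs d_s³ = d_o³(1−k⁴), so d_s = 243·(1−0.587⁴)^(1/3) = 233.0 mm.
Area ratio A_h/A_s = d_o²(1−k²)/d_s² = (1−k²)/(1−k⁴)^(2/3) = 0.7131.
Mass saving = 1 − 0.7131 = 28.7 %.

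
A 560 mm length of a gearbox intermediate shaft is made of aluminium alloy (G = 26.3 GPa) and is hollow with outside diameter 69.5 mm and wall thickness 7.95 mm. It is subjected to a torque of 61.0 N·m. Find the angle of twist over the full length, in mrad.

0.877 mrad

J = π(d_o⁴ − d_i⁴)/32 = π(0.0695⁴ − 0.0536⁴)/32 = 1.480×10^-6 m⁴.
θ = T·L/(G·J) = 61.00 × 0.560 / (26.3×10⁹ × 1.480×10^-6) = 8.775×10^-4 rad.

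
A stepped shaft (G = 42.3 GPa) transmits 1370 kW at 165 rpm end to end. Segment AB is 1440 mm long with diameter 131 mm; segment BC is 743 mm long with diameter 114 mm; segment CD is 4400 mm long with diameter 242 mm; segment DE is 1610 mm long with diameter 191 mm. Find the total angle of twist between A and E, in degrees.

12.9°

ω = 2π·165/60 = 17.28 rad/s, so T = P/ω = 1370×10³ / 17.28 = 79290 N·m.
J_AB = π(0.131)⁴/32 = 2.89×10^-5 m⁴; J_BC = π(0.114)⁴/32 = 1.66×10^-5 m⁴; J_CD = π(0.242)⁴/32 = 3.37×10^-4 m⁴; J_DE = π(0.191)⁴/32 = 1.31×10^-4 m⁴.
θ = (T/G)·Σ L_i/J_i = (79290/42.3×10⁹)·(1.44/2.89×10^-5 + 0.743/1.66×10^-5 + 4.40/3.37×10^-4 + 1.61/1.31×10^-4) = 0.2249 rad.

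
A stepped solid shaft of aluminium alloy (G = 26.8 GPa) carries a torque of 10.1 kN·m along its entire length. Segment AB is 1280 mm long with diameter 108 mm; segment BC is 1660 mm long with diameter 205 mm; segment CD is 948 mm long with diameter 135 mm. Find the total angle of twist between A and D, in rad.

J_AB = π(0.108)⁴/32 = 1.34×10^-5 m⁴; J_BC = π(0.205)⁴/32 = 1.73×10^-4 m⁴; J_CD = π(0.135)⁴/32 = 3.26×10^-5 m⁴.
θ = (T/G)·Σ L_i/J_i = (10100/26.8×10⁹)·(1.28/1.34×10^-5 + 1.66/1.73×10^-4 + 0.948/3.26×10^-5) = 0.05068 rad.

0.0507 rad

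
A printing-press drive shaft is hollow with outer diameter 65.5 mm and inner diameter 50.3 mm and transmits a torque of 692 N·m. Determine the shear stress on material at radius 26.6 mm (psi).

J = π(d_o⁴ − d_i⁴)/32 = π(0.0655⁴ − 0.0503⁴)/32 = 1.179×10^-6 m⁴.
Shear stress varies linearly with radius: τ = T·r/J = 692.0 × 0.0266 / 1.179×10^-6 = 1.562×10^7 Pa.

2270 psi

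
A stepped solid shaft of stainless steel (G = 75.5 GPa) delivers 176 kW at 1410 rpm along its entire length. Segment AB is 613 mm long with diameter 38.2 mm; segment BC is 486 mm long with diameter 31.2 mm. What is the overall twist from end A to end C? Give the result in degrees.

7.38°

ω = 2π·1410/60 = 147.7 rad/s, so T = P/ω = 176×10³ / 147.7 = 1192 N·m.
J_AB = π(0.0382)⁴/32 = 2.09×10^-7 m⁴; J_BC = π(0.0312)⁴/32 = 9.30×10^-8 m⁴.
θ = (T/G)·Σ L_i/J_i = (1192/75.5×10⁹)·(0.613/2.09×10^-7 + 0.486/9.30×10^-8) = 0.1288 rad.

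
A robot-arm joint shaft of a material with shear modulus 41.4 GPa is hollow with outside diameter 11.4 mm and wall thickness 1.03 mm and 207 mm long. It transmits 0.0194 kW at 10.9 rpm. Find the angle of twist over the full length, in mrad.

93.3 mrad

ω = 2π·10.9/60 = 1.141 rad/s, so T = P/ω = 0.0194×10³ / 1.141 = 17.00 N·m.
J = π(d_o⁴ − d_i⁴)/32 = π(0.0114⁴ − 0.00934⁴)/32 = 9.110×10^-10 m⁴.
θ = T·L/(G·J) = 17.00 × 0.207 / (41.4×10⁹ × 9.110×10^-10) = 0.09328 rad.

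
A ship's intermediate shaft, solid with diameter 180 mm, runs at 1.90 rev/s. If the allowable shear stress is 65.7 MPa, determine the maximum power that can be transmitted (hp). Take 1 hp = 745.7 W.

J = πd⁴/32 = π(0.180)⁴/32 = 1.031×10^-4 m⁴.
T_max = τ_allow·J/r = 6.57×10^7 × 1.031×10^-4 / 0.0900 = 75230 N·m.
ω = 2π·1.90 = 11.94 rad/s, so P_max = T_max·ω = 8.981×10^5 W.

1200 hp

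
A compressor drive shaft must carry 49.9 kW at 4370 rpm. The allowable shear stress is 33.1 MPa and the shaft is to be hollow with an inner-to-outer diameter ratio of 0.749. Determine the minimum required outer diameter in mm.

ω = 2π·4370/60 = 457.6 rad/s, so T = P/ω = 49.9×10³ / 457.6 = 109.0 N·m.
For a hollow shaft with d_i/d_o = 0.749: τ_max = 16T/(π d_o³ (1−k⁴)), so d_o = [16T/(π τ_allow (1−k⁴))]^(1/3) = [16·109.0/(π·3.31×10^7·0.6853)]^(1/3) = 0.02904 m.

29.0 mm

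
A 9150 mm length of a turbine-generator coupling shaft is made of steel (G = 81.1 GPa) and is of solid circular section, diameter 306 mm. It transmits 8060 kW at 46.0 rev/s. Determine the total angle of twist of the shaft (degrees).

0.209°

ω = 2π·46.0 = 289.0 rad/s, so T = P/ω = 8060×10³ / 289.0 = 27890 N·m.
J = πd⁴/32 = π(0.306)⁴/32 = 8.608×10^-4 m⁴.
θ = T·L/(G·J) = 27890 × 9.15 / (81.1×10⁹ × 8.608×10^-4) = 3.655×10^-3 rad.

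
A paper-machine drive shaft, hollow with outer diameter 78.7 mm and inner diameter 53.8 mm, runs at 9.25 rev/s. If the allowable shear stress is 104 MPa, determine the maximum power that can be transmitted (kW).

J = π(d_o⁴ − d_i⁴)/32 = π(0.0787⁴ − 0.0538⁴)/32 = 2.944×10^-6 m⁴.
T_max = τ_allow·J/r = 1.04×10^8 × 2.944×10^-6 / 0.0394 = 7780 N·m.
ω = 2π·9.25 = 58.12 rad/s, so P_max = T_max·ω = 4.522×10^5 W.

452 kW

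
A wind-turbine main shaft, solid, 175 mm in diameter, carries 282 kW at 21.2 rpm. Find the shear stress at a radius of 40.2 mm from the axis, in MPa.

ω = 2π·21.2/60 = 2.220 rad/s, so T = P/ω = 282×10³ / 2.220 = 127000 N·m.
J = πd⁴/32 = π(0.175)⁴/32 = 9.208×10^-5 m⁴.
Shear stress varies linearly with radius: τ = T·r/J = 127000 × 0.0402 / 9.208×10^-5 = 5.546×10^7 Pa.

55.5 MPa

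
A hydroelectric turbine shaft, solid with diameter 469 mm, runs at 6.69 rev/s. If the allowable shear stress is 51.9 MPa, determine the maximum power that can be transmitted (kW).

J = πd⁴/32 = π(0.469)⁴/32 = 4.750×10^-3 m⁴.
T_max = τ_allow·J/r = 5.19×10^7 × 4.750×10^-3 / 0.234 = 1.051e6 N·m.
ω = 2π·6.69 = 42.03 rad/s, so P_max = T_max·ω = 4.419×10^7 W.

44200 kW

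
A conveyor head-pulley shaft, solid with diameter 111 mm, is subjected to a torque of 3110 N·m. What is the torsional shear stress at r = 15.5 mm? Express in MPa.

J = πd⁴/32 = π(0.111)⁴/32 = 1.490×10^-5 m⁴.
Shear stress varies linearly with radius: τ = T·r/J = 3110 × 0.0155 / 1.490×10^-5 = 3.234×10^6 Pa.

3.23 MPa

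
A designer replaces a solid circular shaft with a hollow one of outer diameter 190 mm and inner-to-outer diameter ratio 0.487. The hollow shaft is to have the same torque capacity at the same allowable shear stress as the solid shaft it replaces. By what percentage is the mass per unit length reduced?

Equal τ_max and T ⇒ the solid shaft needs d_s³ = d_o³(1−k⁴), so d_s = 190·(1−0.487⁴)^(1/3) = 186.4 mm.
Area ratio A_h/A_s = d_o²(1−k²)/d_s² = (1−k²)/(1−k⁴)^(2/3) = 0.7928.
Mass saving = 1 − 0.7928 = 20.7 %.

20.7 %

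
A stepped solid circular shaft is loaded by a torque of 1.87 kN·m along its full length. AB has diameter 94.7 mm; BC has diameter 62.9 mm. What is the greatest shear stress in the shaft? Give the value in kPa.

38300 kPa

Under the same torque, τ_max = 16T/(πd³) is largest where d is smallest — segment BC (d = 62.9 mm).
τ_max = 16·1870/(π·(0.0629)³) = 3.827×10^7 Pa.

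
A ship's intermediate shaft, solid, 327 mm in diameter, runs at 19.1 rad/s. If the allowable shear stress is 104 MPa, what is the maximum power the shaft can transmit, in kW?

J = πd⁴/32 = π(0.327)⁴/32 = 1.123×10^-3 m⁴.
T_max = τ_allow·J/r = 1.04×10^8 × 1.123×10^-3 / 0.164 = 714000 N·m.
ω = 19.1 rad/s, so P_max = T_max·ω = 1.364×10^7 W.

13600 kW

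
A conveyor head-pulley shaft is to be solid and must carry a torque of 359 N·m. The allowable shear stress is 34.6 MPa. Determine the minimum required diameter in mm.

For a solid shaft τ_max = 16T/(πd³), so d = (16T/(π τ_allow))^(1/3) = (16·359.0/(π·3.46×10^7))^(1/3) = 0.03753 m.

37.5 mm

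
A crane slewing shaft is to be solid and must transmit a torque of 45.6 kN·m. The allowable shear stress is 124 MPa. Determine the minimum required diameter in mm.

123 mm

For a solid shaft τ_max = 16T/(πd³), so d = (16T/(π τ_allow))^(1/3) = (16·45600/(π·1.24×10^8))^(1/3) = 0.1233 m.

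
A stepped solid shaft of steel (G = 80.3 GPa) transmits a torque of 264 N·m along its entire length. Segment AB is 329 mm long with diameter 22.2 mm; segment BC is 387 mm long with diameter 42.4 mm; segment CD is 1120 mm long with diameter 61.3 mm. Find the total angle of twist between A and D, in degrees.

J_AB = π(0.0222)⁴/32 = 2.38×10^-8 m⁴; J_BC = π(0.0424)⁴/32 = 3.17×10^-7 m⁴; J_CD = π(0.0613)⁴/32 = 1.39×10^-6 m⁴.
θ = (T/G)·Σ L_i/J_i = (264.0/80.3×10⁹)·(0.329/2.38×10^-8 + 0.387/3.17×10^-7 + 1.12/1.39×10^-6) = 0.05203 rad.

2.98°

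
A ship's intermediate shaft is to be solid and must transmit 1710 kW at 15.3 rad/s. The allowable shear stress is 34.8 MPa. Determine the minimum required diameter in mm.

254 mm

ω = 15.3 rad/s, so T = P/ω = 1710×10³ / 15.30 = 111800 N·m.
For a solid shaft τ_max = 16T/(πd³), so d = (16T/(π τ_allow))^(1/3) = (16·111800/(π·3.48×10^7))^(1/3) = 0.2538 m.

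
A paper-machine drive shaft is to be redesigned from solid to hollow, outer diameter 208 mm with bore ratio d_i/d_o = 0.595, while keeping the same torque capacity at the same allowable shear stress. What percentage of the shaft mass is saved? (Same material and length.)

Equal τ_max and T ⇒ the solid shaft needs d_s³ = d_o³(1−k⁴), so d_s = 208·(1−0.595⁴)^(1/3) = 198.9 mm.
Area ratio A_h/A_s = d_o²(1−k²)/d_s² = (1−k²)/(1−k⁴)^(2/3) = 0.7063.
Mass saving = 1 − 0.7063 = 29.4 %.

29.4 %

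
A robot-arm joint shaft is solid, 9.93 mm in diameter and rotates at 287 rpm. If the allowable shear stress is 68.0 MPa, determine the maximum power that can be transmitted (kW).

J = πd⁴/32 = π(0.00993)⁴/32 = 9.545×10^-10 m⁴.
T_max = τ_allow·J/r = 6.80×10^7 × 9.545×10^-10 / 0.00496 = 13.07 N·m.
ω = 2π·287/60 = 30.05 rad/s, so P_max = T_max·ω = 392.9 W.

0.393 kW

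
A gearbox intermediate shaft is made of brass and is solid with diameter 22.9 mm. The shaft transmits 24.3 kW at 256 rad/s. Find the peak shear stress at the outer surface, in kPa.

ω = 256 rad/s, so T = P/ω = 24.3×10³ / 256.0 = 94.92 N·m.
J = πd⁴/32 = π(0.0229)⁴/32 = 2.700×10^-8 m⁴.
τ_max = T·r/J = 94.92 × 0.0115 / 2.700×10^-8 = 4.026×10^7 Pa.

40300 kPa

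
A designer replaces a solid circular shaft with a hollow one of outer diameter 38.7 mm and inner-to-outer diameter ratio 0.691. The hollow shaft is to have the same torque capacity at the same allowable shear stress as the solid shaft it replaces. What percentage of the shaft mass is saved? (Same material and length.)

Equal τ_max and T ⇒ the solid shaft needs d_s³ = d_o³(1−k⁴), so d_s = 38.7·(1−0.691⁴)^(1/3) = 35.50 mm.
Area ratio A_h/A_s = d_o²(1−k²)/d_s² = (1−k²)/(1−k⁴)^(2/3) = 0.6209.
Mass saving = 1 − 0.6209 = 37.9 %.

37.9 %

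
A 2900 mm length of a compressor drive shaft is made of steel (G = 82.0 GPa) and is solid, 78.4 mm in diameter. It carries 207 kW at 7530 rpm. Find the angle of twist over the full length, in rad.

ω = 2π·7530/60 = 788.5 rad/s, so T = P/ω = 207×10³ / 788.5 = 262.5 N·m.
J = πd⁴/32 = π(0.0784)⁴/32 = 3.709×10^-6 m⁴.
θ = T·L/(G·J) = 262.5 × 2.90 / (82.0×10⁹ × 3.709×10^-6) = 2.503×10^-3 rad.

0.00250 rad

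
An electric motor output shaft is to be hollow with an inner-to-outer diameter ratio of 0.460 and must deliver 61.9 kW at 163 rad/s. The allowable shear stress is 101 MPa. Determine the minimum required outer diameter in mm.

ω = 163 rad/s, so T = P/ω = 61.9×10³ / 163.0 = 379.8 N·m.
For a hollow shaft with d_i/d_o = 0.460: τ_max = 16T/(π d_o³ (1−k⁴)), so d_o = [16T/(π τ_allow (1−k⁴))]^(1/3) = [16·379.8/(π·1.01×10^8·0.9552)]^(1/3) = 0.02717 m.

27.2 mm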